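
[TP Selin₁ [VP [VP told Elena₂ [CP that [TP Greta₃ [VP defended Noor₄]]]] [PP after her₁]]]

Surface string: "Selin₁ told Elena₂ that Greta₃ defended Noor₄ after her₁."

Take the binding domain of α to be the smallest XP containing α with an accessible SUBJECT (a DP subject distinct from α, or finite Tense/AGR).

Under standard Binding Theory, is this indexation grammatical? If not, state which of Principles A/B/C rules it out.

Principle B

The two coindexed NPs are *Selin₁* and *her₁*.
*her₁* is a pronoun. Its binding domain is the matrix TP, whose subject is Selin₁.
*Selin₁* c-commands it within that domain and carries the same index.
The pronoun is locally bound → Principle B violation.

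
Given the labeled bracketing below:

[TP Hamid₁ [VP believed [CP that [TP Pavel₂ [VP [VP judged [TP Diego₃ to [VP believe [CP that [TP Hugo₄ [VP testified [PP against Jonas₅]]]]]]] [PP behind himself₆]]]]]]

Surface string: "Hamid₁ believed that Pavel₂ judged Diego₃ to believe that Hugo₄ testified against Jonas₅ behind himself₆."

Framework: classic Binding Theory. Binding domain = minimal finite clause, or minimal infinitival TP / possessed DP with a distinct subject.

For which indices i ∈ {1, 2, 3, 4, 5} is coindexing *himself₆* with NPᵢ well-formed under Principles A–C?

{2}

*himself* is an anaphor, so Principle A applies: it must be bound in its binding domain.
Binding domain of *himself₆*: the embedded TP, whose subject is Pavel₂.
*Hamid₁* c-commands the anaphor but is outside its binding domain → cannot satisfy Principle A.
*Pavel₂* c-commands the anaphor within its binding domain → licit binder.
*Diego₃* does not c-command the anaphor → cannot bind it.
*Hugo₄* does not c-command the anaphor → cannot bind it.
*Jonas₅* does not c-command the anaphor → cannot bind it.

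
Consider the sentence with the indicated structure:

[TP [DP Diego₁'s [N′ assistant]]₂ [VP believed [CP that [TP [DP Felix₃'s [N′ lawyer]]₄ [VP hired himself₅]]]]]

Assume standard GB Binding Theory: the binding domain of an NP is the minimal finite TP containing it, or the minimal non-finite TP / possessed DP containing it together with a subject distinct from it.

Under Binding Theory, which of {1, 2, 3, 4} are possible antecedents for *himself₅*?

*himself* is an anaphor, so Principle A applies: it must be bound in its binding domain.
Binding domain of *himself₅*: the embedded TP, whose subject is [Felix₃'s lawyer]₄.
*Diego₁* does not c-command the anaphor → cannot bind it.
*[Diego₁'s assistant]₂* c-commands the anaphor but is outside its binding domain → cannot satisfy Principle A.
*Felix₃* does not c-command the anaphor → cannot bind it.
*[Felix₃'s lawyer]₄* c-commands the anaphor within its binding domain → licit binder.

{4}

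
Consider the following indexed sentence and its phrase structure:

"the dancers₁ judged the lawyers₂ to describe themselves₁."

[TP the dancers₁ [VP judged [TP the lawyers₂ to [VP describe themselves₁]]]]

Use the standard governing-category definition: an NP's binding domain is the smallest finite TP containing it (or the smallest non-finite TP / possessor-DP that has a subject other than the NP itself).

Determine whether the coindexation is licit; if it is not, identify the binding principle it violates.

Principle A

The two coindexed NPs are *the dancers₁* and *themselves₁*.
*themselves₁* is an anaphor. Principle A requires it to be bound within its binding domain — the embedded TP, whose subject is the lawyers₂.
Within that domain it is c-commanded by *the lawyers₂*, which does not share its index.
*the dancers₁* does c-command the anaphor, but from outside its binding domain.
The anaphor is unbound in its domain → Principle A violation.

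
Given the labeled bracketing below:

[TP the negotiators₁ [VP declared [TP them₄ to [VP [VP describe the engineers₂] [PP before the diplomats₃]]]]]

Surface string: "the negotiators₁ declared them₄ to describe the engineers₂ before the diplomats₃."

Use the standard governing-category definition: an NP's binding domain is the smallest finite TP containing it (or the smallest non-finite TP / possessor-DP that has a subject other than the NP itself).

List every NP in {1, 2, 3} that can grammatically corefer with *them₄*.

none

*them* is a pronoun, so Principle B applies: it must be free in its binding domain.
Binding domain of *them₄*: the matrix TP, whose subject is the negotiators₁.
*the negotiators₁* c-commands the pronoun within its binding domain → coindexation would violate Principle B.
*the engineers₂*: the pronoun c-commands this R-expression → coindexation would violate Principle C on *the engineers₂*.
*the diplomats₃*: the pronoun c-commands this R-expression → coindexation would violate Principle C on *the diplomats₃*.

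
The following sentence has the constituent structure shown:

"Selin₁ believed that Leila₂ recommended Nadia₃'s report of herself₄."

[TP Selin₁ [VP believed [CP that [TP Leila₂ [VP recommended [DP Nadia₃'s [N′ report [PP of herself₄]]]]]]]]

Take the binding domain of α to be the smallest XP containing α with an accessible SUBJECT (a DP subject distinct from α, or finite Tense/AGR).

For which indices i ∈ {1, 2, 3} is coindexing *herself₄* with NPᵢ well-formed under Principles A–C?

*herself* is an anaphor, so Principle A applies: it must be bound in its binding domain.
Binding domain of *herself₄*: the possessed DP, whose subject is Nadia₃.
*Selin₁* c-commands the anaphor but is outside its binding domain → cannot satisfy Principle A.
*Leila₂* c-commands the anaphor but is outside its binding domain → cannot satisfy Principle A.
*Nadia₃* c-commands the anaphor within its binding domain → licit binder.

{3}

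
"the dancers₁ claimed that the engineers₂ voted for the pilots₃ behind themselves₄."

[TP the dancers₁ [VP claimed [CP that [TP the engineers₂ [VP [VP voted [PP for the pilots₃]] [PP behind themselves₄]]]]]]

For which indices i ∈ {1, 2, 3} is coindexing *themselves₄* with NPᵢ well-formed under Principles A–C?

{2}

*themselves* is an anaphor, so Principle A applies: it must be bound in its binding domain.
Binding domain of *themselves₄*: the embedded TP, whose subject is the engineers₂.
*the dancers₁* c-commands the anaphor but is outside its binding domain → cannot satisfy Principle A.
*the engineers₂* c-commands the anaphor within its binding domain → licit binder.
*the pilots₃* does not c-command the anaphor → cannot bind it.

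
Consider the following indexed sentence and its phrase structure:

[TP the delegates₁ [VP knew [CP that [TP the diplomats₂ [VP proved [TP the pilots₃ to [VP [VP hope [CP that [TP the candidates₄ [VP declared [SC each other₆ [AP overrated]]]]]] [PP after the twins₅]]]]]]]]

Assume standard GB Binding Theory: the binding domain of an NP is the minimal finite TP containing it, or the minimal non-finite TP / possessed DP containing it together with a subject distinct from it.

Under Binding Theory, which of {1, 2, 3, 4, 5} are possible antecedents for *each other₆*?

{4}

*each other* is an anaphor, so Principle A applies: it must be bound in its binding domain.
Binding domain of *each other₆*: the embedded TP, whose subject is the candidates₄.
*the delegates₁* c-commands the anaphor but is outside its binding domain → cannot satisfy Principle A.
*the diplomats₂* c-commands the anaphor but is outside its binding domain → cannot satisfy Principle A.
*the pilots₃* c-commands the anaphor but is outside its binding domain → cannot satisfy Principle A.
*the candidates₄* c-commands the anaphor within its binding domain → licit binder.
*the twins₅* does not c-command the anaphor → cannot bind it.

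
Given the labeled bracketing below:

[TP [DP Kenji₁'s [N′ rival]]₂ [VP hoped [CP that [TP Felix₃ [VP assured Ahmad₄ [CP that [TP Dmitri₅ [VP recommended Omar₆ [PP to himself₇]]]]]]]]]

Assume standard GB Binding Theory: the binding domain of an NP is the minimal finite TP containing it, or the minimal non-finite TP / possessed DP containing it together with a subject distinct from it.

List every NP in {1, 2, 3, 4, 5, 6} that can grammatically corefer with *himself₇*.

*himself* is an anaphor, so Principle A applies: it must be bound in its binding domain.
Binding domain of *himself₇*: the embedded TP, whose subject is Dmitri₅.
*Kenji₁* does not c-command the anaphor → cannot bind it.
*[Kenji₁'s rival]₂* c-commands the anaphor but is outside its binding domain → cannot satisfy Principle A.
*Felix₃* c-commands the anaphor but is outside its binding domain → cannot satisfy Principle A.
*Ahmad₄* c-commands the anaphor but is outside its binding domain → cannot satisfy Principle A.
*Dmitri₅* c-commands the anaphor within its binding domain → licit binder.
*Omar₆* c-commands the anaphor within its binding domain → licit binder.

{5, 6}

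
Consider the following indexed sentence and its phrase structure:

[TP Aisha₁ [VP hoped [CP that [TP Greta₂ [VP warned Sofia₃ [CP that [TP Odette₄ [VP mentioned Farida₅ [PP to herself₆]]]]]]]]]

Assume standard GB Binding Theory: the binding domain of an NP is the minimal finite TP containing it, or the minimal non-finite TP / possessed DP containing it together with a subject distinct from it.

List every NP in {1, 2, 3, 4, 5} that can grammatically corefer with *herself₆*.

{4, 5}

*herself* is an anaphor, so Principle A applies: it must be bound in its binding domain.
Binding domain of *herself₆*: the embedded TP, whose subject is Odette₄.
*Aisha₁* c-commands the anaphor but is outside its binding domain → cannot satisfy Principle A.
*Greta₂* c-commands the anaphor but is outside its binding domain → cannot satisfy Principle A.
*Sofia₃* c-commands the anaphor but is outside its binding domain → cannot satisfy Principle A.
*Odette₄* c-commands the anaphor within its binding domain → licit binder.
*Farida₅* c-commands the anaphor within its binding domain → licit binder.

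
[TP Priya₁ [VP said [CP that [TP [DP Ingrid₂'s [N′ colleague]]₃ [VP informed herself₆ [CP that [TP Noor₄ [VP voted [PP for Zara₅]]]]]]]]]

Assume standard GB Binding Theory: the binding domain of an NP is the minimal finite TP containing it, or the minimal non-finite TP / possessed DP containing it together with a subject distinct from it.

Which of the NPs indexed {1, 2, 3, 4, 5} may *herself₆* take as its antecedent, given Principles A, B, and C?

{3}

*herself* is an anaphor, so Principle A applies: it must be bound in its binding domain.
Binding domain of *herself₆*: the embedded TP, whose subject is [Ingrid₂'s colleague]₃.
*Priya₁* c-commands the anaphor but is outside its binding domain → cannot satisfy Principle A.
*Ingrid₂* does not c-command the anaphor → cannot bind it.
*[Ingrid₂'s colleague]₃* c-commands the anaphor within its binding domain → licit binder.
*Noor₄* does not c-command the anaphor → cannot bind it.
*Zara₅* does not c-command the anaphor → cannot bind it.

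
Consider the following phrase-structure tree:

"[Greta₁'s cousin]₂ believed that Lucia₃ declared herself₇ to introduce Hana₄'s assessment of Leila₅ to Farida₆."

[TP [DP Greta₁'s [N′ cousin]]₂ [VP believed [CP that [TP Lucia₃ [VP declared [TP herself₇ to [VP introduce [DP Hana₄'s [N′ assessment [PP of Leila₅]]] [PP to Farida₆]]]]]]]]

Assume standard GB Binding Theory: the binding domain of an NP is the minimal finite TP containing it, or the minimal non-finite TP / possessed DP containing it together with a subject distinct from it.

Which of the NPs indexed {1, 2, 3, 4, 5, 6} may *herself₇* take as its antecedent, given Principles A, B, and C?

{3}

*herself* is an anaphor, so Principle A applies: it must be bound in its binding domain.
Binding domain of *herself₇*: the embedded TP, whose subject is Lucia₃.
*Greta₁* does not c-command the anaphor → cannot bind it.
*[Greta₁'s cousin]₂* c-commands the anaphor but is outside its binding domain → cannot satisfy Principle A.
*Lucia₃* c-commands the anaphor within its binding domain → licit binder.
*Hana₄* does not c-command the anaphor → cannot bind it.
*Leila₅* does not c-command the anaphor → cannot bind it.
*Farida₆* does not c-command the anaphor → cannot bind it.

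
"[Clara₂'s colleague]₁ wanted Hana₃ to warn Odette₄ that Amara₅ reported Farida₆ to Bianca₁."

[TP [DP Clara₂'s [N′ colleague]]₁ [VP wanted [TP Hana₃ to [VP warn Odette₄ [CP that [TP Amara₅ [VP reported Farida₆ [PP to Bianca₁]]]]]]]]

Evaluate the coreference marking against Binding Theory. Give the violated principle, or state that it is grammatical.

The two coindexed NPs are *[Clara₂'s colleague]₁* and *Bianca₁*.
*Bianca₁* is an R-expression. Principle C requires it to be free everywhere.
*[Clara₂'s colleague]₁* c-commands it and carries the same index.
The R-expression is bound → Principle C violation.

Principle C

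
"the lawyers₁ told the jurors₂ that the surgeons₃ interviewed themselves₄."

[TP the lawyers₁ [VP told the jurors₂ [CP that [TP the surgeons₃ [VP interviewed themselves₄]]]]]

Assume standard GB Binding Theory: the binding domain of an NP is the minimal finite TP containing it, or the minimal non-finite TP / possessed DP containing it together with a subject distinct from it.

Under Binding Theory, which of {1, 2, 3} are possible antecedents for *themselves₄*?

{3}

*themselves* is an anaphor, so Principle A applies: it must be bound in its binding domain.
Binding domain of *themselves₄*: the embedded TP, whose subject is the surgeons₃.
*the lawyers₁* c-commands the anaphor but is outside its binding domain → cannot satisfy Principle A.
*the jurors₂* c-commands the anaphor but is outside its binding domain → cannot satisfy Principle A.
*the surgeons₃* c-commands the anaphor within its binding domain → licit binder.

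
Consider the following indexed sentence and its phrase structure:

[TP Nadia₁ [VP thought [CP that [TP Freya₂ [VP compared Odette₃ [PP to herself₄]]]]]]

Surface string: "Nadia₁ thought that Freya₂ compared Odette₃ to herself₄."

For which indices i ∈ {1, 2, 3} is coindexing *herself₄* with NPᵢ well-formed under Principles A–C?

*herself* is an anaphor, so Principle A applies: it must be bound in its binding domain.
Binding domain of *herself₄*: the embedded TP, whose subject is Freya₂.
*Nadia₁* c-commands the anaphor but is outside its binding domain → cannot satisfy Principle A.
*Freya₂* c-commands the anaphor within its binding domain → licit binder.
*Odette₃* c-commands the anaphor within its binding domain → licit binder.

{2, 3}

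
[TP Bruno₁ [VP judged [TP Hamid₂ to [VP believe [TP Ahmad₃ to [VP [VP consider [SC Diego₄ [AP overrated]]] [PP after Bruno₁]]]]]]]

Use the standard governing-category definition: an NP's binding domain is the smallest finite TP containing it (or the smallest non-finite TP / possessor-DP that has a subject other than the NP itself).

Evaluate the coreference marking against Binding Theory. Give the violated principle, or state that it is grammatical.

The two coindexed NPs are *Bruno₁* (the lower occurrence) and *Bruno₁* (the higher occurrence).
*Bruno₁* (the lower occurrence) is an R-expression. Principle C requires it to be free everywhere.
*Bruno₁* (the higher occurrence) c-commands it and carries the same index.
The R-expression is bound → Principle C violation.

Principle C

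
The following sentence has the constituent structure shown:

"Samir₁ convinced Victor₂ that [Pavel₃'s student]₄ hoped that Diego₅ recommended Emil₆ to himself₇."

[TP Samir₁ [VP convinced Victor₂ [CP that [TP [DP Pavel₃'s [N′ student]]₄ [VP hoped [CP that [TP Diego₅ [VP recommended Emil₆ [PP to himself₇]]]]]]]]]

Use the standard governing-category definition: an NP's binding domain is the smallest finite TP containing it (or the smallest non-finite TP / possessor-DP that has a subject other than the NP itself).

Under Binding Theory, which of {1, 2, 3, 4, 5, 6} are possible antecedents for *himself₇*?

*himself* is an anaphor, so Principle A applies: it must be bound in its binding domain.
Binding domain of *himself₇*: the embedded TP, whose subject is Diego₅.
*Samir₁* c-commands the anaphor but is outside its binding domain → cannot satisfy Principle A.
*Victor₂* c-commands the anaphor but is outside its binding domain → cannot satisfy Principle A.
*Pavel₃* does not c-command the anaphor → cannot bind it.
*[Pavel₃'s student]₄* c-commands the anaphor but is outside its binding domain → cannot satisfy Principle A.
*Diego₅* c-commands the anaphor within its binding domain → licit binder.
*Emil₆* c-commands the anaphor within its binding domain → licit binder.

{5, 6}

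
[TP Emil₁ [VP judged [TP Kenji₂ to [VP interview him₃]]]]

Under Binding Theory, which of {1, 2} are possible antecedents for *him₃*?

{1}

*him* is a pronoun, so Principle B applies: it must be free in its binding domain.
Binding domain of *him₃*: the embedded TP, whose subject is Kenji₂.
*Emil₁* c-commands the pronoun but from outside its binding domain, and is not c-commanded by it → coindexation permitted.
*Kenji₂* c-commands the pronoun within its binding domain → coindexation would violate Principle B.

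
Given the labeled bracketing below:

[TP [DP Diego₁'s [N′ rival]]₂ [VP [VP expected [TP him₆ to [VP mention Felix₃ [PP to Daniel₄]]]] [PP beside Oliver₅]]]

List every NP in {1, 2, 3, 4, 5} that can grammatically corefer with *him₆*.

{1, 5}

*him* is a pronoun, so Principle B applies: it must be free in its binding domain.
Binding domain of *him₆*: the matrix TP, whose subject is [Diego₁'s rival]₂.
*Diego₁* and the pronoun do not c-command one another → neither Principle B nor Principle C is at stake; coindexation permitted.
*[Diego₁'s rival]₂* c-commands the pronoun within its binding domain → coindexation would violate Principle B.
*Felix₃*: the pronoun c-commands this R-expression → coindexation would violate Principle C on *Felix₃*.
*Daniel₄*: the pronoun c-commands this R-expression → coindexation would violate Principle C on *Daniel₄*.
*Oliver₅* and the pronoun do not c-command one another → neither Principle B nor Principle C is at stake; coindexation permitted.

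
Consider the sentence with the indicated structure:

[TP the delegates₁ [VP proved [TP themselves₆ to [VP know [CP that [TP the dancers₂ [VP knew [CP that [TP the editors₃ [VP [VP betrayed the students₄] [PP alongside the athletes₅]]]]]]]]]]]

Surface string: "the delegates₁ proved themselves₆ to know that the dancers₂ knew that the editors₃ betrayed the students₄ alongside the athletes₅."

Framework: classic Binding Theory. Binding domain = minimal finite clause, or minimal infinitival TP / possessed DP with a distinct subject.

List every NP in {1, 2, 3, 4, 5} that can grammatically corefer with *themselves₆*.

*themselves* is an anaphor, so Principle A applies: it must be bound in its binding domain.
Binding domain of *themselves₆*: the matrix TP, whose subject is the delegates₁.
*the delegates₁* c-commands the anaphor within its binding domain → licit binder.
*the dancers₂* does not c-command the anaphor → cannot bind it.
*the editors₃* does not c-command the anaphor → cannot bind it.
*the students₄* does not c-command the anaphor → cannot bind it.
*the athletes₅* does not c-command the anaphor → cannot bind it.

{1}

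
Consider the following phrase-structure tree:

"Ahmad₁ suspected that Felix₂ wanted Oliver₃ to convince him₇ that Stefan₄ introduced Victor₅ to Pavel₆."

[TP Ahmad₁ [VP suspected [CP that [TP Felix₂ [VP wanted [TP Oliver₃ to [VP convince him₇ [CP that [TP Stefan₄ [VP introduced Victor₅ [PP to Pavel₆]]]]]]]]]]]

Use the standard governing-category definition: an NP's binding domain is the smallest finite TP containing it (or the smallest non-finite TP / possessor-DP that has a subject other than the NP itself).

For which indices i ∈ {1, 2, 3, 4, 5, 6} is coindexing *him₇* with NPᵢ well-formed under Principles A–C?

{1, 2}

*him* is a pronoun, so Principle B applies: it must be free in its binding domain.
Binding domain of *him₇*: the embedded TP, whose subject is Oliver₃.
*Ahmad₁* c-commands the pronoun but from outside its binding domain, and is not c-commanded by it → coindexation permitted.
*Felix₂* c-commands the pronoun but from outside its binding domain, and is not c-commanded by it → coindexation permitted.
*Oliver₃* c-commands the pronoun within its binding domain → coindexation would violate Principle B.
*Stefan₄*: the pronoun c-commands this R-expression → coindexation would violate Principle C on *Stefan₄*.
*Victor₅*: the pronoun c-commands this R-expression → coindexation would violate Principle C on *Victor₅*.
*Pavel₆*: the pronoun c-commands this R-expression → coindexation would violate Principle C on *Pavel₆*.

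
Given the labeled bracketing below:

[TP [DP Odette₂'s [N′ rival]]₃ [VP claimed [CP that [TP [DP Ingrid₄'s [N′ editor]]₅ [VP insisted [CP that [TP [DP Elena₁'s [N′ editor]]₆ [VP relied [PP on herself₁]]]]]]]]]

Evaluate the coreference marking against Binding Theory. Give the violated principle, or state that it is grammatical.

Principle A

The two coindexed NPs are *Elena₁* and *herself₁*.
*herself₁* is an anaphor. Principle A requires it to be bound within its binding domain — the embedded TP, whose subject is [Elena₁'s editor]₆.
Within that domain it is c-commanded by *[Elena₁'s editor]₆*, which does not share its index.
*Elena₁* does not c-command the anaphor at all.
The anaphor is unbound in its domain → Principle A violation.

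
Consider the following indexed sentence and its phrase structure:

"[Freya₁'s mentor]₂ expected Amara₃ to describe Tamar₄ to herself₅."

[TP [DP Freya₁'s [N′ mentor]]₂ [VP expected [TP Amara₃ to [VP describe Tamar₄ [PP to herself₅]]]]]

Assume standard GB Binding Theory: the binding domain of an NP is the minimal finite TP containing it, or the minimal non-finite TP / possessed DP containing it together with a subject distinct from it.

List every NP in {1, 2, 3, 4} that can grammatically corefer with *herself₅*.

{3, 4}

*herself* is an anaphor, so Principle A applies: it must be bound in its binding domain.
Binding domain of *herself₅*: the embedded TP, whose subject is Amara₃.
*Freya₁* does not c-command the anaphor → cannot bind it.
*[Freya₁'s mentor]₂* c-commands the anaphor but is outside its binding domain → cannot satisfy Principle A.
*Amara₃* c-commands the anaphor within its binding domain → licit binder.
*Tamar₄* c-commands the anaphor within its binding domain → licit binder.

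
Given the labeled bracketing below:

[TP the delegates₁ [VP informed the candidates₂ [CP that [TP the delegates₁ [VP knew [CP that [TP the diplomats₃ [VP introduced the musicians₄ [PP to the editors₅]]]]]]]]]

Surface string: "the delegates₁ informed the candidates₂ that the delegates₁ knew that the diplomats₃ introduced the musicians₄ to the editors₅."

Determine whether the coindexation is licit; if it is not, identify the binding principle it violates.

Principle C

The two coindexed NPs are *the delegates₁* (the higher occurrence) and *the delegates₁* (the lower occurrence).
*the delegates₁* (the lower occurrence) is an R-expression. Principle C requires it to be free everywhere.
*the delegates₁* (the higher occurrence) c-commands it and carries the same index.
The R-expression is bound → Principle C violation.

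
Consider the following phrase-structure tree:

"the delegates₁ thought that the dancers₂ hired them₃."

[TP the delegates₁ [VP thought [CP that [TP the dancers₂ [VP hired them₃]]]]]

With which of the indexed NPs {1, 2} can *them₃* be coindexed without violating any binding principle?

{1}

*them* is a pronoun, so Principle B applies: it must be free in its binding domain.
Binding domain of *them₃*: the embedded TP, whose subject is the dancers₂.
*the delegates₁* c-commands the pronoun but from outside its binding domain, and is not c-commanded by it → coindexation permitted.
*the dancers₂* c-commands the pronoun within its binding domain → coindexation would violate Principle B.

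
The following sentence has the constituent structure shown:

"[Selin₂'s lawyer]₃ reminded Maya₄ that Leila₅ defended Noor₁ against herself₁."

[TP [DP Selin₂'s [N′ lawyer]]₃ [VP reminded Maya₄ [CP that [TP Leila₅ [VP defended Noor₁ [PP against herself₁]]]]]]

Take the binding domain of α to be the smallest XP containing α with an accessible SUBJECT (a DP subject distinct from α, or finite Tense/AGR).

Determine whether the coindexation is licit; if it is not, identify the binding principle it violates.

grammatical

The two coindexed NPs are *Noor₁* and *herself₁*.
*herself₁* is an anaphor; its binding domain is the embedded TP, whose subject is Leila₅. *Noor₁* c-commands it within that domain and shares its index, so Principle A is satisfied.
*Noor₁* is an R-expression; *herself₁* does not c-command it, and no other NP shares its index, so Principle C is satisfied.
All principles are respected.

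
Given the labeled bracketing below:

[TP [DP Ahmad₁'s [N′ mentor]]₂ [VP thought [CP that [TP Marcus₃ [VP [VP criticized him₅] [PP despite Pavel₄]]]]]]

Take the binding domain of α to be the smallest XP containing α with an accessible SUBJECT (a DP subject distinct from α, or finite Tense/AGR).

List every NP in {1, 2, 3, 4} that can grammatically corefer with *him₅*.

{1, 2, 4}

*him* is a pronoun, so Principle B applies: it must be free in its binding domain.
Binding domain of *him₅*: the embedded TP, whose subject is Marcus₃.
*Ahmad₁* and the pronoun do not c-command one another → neither Principle B nor Principle C is at stake; coindexation permitted.
*[Ahmad₁'s mentor]₂* c-commands the pronoun but from outside its binding domain, and is not c-commanded by it → coindexation permitted.
*Marcus₃* c-commands the pronoun within its binding domain → coindexation would violate Principle B.
*Pavel₄* and the pronoun do not c-command one another → neither Principle B nor Principle C is at stake; coindexation permitted.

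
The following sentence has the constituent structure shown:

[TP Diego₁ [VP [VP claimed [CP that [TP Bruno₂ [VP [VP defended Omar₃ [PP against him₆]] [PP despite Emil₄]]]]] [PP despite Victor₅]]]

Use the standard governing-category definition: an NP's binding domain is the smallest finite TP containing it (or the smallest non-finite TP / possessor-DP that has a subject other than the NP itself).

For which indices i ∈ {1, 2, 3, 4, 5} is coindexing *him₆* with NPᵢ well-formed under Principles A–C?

{1, 4, 5}

*him* is a pronoun, so Principle B applies: it must be free in its binding domain.
Binding domain of *him₆*: the embedded TP, whose subject is Bruno₂.
*Diego₁* c-commands the pronoun but from outside its binding domain, and is not c-commanded by it → coindexation permitted.
*Bruno₂* c-commands the pronoun within its binding domain → coindexation would violate Principle B.
*Omar₃* c-commands the pronoun within its binding domain → coindexation would violate Principle B.
*Emil₄* and the pronoun do not c-command one another → neither Principle B nor Principle C is at stake; coindexation permitted.
*Victor₅* and the pronoun do not c-command one another → neither Principle B nor Principle C is at stake; coindexation permitted.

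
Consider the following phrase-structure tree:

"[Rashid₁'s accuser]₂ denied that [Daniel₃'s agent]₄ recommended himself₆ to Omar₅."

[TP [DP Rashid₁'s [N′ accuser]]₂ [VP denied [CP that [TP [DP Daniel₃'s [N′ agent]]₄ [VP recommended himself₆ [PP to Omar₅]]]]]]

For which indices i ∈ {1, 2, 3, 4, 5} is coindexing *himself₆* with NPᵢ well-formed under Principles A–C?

*himself* is an anaphor, so Principle A applies: it must be bound in its binding domain.
Binding domain of *himself₆*: the embedded TP, whose subject is [Daniel₃'s agent]₄.
*Rashid₁* does not c-command the anaphor → cannot bind it.
*[Rashid₁'s accuser]₂* c-commands the anaphor but is outside its binding domain → cannot satisfy Principle A.
*Daniel₃* does not c-command the anaphor → cannot bind it.
*[Daniel₃'s agent]₄* c-commands the anaphor within its binding domain → licit binder.
*Omar₅* does not c-command the anaphor → cannot bind it.

{4}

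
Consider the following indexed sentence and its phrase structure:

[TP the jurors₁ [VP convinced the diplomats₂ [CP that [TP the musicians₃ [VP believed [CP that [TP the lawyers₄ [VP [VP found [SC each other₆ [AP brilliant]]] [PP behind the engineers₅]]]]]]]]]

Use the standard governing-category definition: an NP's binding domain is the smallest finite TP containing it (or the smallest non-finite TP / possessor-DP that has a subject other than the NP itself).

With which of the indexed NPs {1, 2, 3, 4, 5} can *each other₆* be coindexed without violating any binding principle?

{4}

*each other* is an anaphor, so Principle A applies: it must be bound in its binding domain.
Binding domain of *each other₆*: the embedded TP, whose subject is the lawyers₄.
*the jurors₁* c-commands the anaphor but is outside its binding domain → cannot satisfy Principle A.
*the diplomats₂* c-commands the anaphor but is outside its binding domain → cannot satisfy Principle A.
*the musicians₃* c-commands the anaphor but is outside its binding domain → cannot satisfy Principle A.
*the lawyers₄* c-commands the anaphor within its binding domain → licit binder.
*the engineers₅* does not c-command the anaphor → cannot bind it.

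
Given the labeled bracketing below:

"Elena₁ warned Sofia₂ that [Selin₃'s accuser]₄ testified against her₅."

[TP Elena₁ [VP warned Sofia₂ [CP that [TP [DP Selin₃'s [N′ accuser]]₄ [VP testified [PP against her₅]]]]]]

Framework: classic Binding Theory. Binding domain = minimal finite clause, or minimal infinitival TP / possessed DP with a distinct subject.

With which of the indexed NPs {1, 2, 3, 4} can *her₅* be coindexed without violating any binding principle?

*her* is a pronoun, so Principle B applies: it must be free in its binding domain.
Binding domain of *her₅*: the embedded TP, whose subject is [Selin₃'s accuser]₄.
*Elena₁* c-commands the pronoun but from outside its binding domain, and is not c-commanded by it → coindexation permitted.
*Sofia₂* c-commands the pronoun but from outside its binding domain, and is not c-commanded by it → coindexation permitted.
*Selin₃* and the pronoun do not c-command one another → neither Principle B nor Principle C is at stake; coindexation permitted.
*[Selin₃'s accuser]₄* c-commands the pronoun within its binding domain → coindexation would violate Principle B.

{1, 2, 3}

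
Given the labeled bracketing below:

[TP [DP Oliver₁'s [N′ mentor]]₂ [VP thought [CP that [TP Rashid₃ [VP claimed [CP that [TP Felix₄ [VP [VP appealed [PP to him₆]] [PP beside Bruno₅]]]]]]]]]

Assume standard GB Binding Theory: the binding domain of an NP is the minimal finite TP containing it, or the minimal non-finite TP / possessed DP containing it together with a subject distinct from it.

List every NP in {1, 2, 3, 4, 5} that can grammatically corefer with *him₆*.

*him* is a pronoun, so Principle B applies: it must be free in its binding domain.
Binding domain of *him₆*: the embedded TP, whose subject is Felix₄.
*Oliver₁* and the pronoun do not c-command one another → neither Principle B nor Principle C is at stake; coindexation permitted.
*[Oliver₁'s mentor]₂* c-commands the pronoun but from outside its binding domain, and is not c-commanded by it → coindexation permitted.
*Rashid₃* c-commands the pronoun but from outside its binding domain, and is not c-commanded by it → coindexation permitted.
*Felix₄* c-commands the pronoun within its binding domain → coindexation would violate Principle B.
*Bruno₅* and the pronoun do not c-command one another → neither Principle B nor Principle C is at stake; coindexation permitted.

{1, 2, 3, 5}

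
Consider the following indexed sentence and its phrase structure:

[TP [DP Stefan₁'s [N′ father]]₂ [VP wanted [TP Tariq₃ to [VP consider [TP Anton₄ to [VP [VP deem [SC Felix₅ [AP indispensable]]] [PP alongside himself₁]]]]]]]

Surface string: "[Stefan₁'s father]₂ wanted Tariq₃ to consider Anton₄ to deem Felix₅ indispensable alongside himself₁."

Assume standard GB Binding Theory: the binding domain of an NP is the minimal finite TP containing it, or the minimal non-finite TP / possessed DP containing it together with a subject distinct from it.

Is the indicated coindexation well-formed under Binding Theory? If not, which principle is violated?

Principle A

The two coindexed NPs are *Stefan₁* and *himself₁*.
*himself₁* is an anaphor. Principle A requires it to be bound within its binding domain — the embedded TP, whose subject is Anton₄.
Within that domain it is c-commanded by *Anton₄*, which does not share its index.
*Stefan₁* does not c-command the anaphor at all.
The anaphor is unbound in its domain → Principle A violation.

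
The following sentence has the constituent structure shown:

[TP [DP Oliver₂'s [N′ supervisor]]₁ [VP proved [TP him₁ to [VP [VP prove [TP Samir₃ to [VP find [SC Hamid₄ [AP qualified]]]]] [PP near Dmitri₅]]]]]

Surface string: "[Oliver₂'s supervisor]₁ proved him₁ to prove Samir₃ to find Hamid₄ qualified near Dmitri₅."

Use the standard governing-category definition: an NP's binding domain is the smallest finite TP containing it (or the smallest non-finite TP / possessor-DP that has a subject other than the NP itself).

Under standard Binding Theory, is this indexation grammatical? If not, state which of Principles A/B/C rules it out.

Principle B

The two coindexed NPs are *[Oliver₂'s supervisor]₁* and *him₁*.
*him₁* is a pronoun. Its binding domain is the matrix TP, whose subject is [Oliver₂'s supervisor]₁.
*[Oliver₂'s supervisor]₁* c-commands it within that domain and carries the same index.
The pronoun is locally bound → Principle B violation.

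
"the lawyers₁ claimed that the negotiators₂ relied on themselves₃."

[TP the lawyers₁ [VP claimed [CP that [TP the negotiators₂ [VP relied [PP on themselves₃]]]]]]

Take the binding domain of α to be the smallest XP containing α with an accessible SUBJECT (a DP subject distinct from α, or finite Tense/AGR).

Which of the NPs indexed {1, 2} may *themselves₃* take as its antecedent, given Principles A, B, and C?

{2}

*themselves* is an anaphor, so Principle A applies: it must be bound in its binding domain.
Binding domain of *themselves₃*: the embedded TP, whose subject is the negotiators₂.
*the lawyers₁* c-commands the anaphor but is outside its binding domain → cannot satisfy Principle A.
*the negotiators₂* c-commands the anaphor within its binding domain → licit binder.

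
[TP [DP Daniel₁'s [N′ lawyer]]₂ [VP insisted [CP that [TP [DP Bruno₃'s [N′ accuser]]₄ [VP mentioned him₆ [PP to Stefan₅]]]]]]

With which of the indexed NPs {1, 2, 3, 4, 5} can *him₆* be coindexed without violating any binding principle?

*him* is a pronoun, so Principle B applies: it must be free in its binding domain.
Binding domain of *him₆*: the embedded TP, whose subject is [Bruno₃'s accuser]₄.
*Daniel₁* and the pronoun do not c-command one another → neither Principle B nor Principle C is at stake; coindexation permitted.
*[Daniel₁'s lawyer]₂* c-commands the pronoun but from outside its binding domain, and is not c-commanded by it → coindexation permitted.
*Bruno₃* and the pronoun do not c-command one another → neither Principle B nor Principle C is at stake; coindexation permitted.
*[Bruno₃'s accuser]₄* c-commands the pronoun within its binding domain → coindexation would violate Principle B.
*Stefan₅*: the pronoun c-commands this R-expression → coindexation would violate Principle C on *Stefan₅*.

{1, 2, 3}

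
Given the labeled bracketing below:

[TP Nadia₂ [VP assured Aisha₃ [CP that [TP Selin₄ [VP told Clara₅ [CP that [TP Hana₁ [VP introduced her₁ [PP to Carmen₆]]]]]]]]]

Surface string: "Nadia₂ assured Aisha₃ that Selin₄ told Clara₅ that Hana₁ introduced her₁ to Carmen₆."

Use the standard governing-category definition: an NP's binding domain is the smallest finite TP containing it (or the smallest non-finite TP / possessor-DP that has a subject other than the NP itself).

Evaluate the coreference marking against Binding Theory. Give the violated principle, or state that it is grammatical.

Principle B

The two coindexed NPs are *Hana₁* and *her₁*.
*her₁* is a pronoun. Its binding domain is the embedded TP, whose subject is Hana₁.
*Hana₁* c-commands it within that domain and carries the same index.
The pronoun is locally bound → Principle B violation.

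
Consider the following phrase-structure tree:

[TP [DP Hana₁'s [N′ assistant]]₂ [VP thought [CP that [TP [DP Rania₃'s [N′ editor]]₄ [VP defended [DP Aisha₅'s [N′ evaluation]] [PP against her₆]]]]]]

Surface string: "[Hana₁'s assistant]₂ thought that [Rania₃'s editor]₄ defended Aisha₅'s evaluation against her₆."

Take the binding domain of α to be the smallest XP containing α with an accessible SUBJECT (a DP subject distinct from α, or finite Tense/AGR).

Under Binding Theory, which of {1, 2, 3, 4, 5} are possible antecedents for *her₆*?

*her* is a pronoun, so Principle B applies: it must be free in its binding domain.
Binding domain of *her₆*: the embedded TP, whose subject is [Rania₃'s editor]₄.
*Hana₁* and the pronoun do not c-command one another → neither Principle B nor Principle C is at stake; coindexation permitted.
*[Hana₁'s assistant]₂* c-commands the pronoun but from outside its binding domain, and is not c-commanded by it → coindexation permitted.
*Rania₃* and the pronoun do not c-command one another → neither Principle B nor Principle C is at stake; coindexation permitted.
*[Rania₃'s editor]₄* c-commands the pronoun within its binding domain → coindexation would violate Principle B.
*Aisha₅* and the pronoun do not c-command one another → neither Principle B nor Principle C is at stake; coindexation permitted.

{1, 2, 3, 5}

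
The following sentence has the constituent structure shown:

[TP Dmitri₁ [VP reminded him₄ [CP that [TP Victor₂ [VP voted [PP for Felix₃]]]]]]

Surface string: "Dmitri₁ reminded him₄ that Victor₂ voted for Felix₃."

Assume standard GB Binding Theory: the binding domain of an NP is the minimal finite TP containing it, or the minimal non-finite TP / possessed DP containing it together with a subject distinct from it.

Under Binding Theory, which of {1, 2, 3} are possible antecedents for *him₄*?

*him* is a pronoun, so Principle B applies: it must be free in its binding domain.
Binding domain of *him₄*: the matrix TP, whose subject is Dmitri₁.
*Dmitri₁* c-commands the pronoun within its binding domain → coindexation would violate Principle B.
*Victor₂*: the pronoun c-commands this R-expression → coindexation would violate Principle C on *Victor₂*.
*Felix₃*: the pronoun c-commands this R-expression → coindexation would violate Principle C on *Felix₃*.

none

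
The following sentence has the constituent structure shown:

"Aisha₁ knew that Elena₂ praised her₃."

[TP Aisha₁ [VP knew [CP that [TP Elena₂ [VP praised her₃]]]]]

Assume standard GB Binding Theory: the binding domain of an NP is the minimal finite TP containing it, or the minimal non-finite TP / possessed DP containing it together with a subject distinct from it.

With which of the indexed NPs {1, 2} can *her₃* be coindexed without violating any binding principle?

*her* is a pronoun, so Principle B applies: it must be free in its binding domain.
Binding domain of *her₃*: the embedded TP, whose subject is Elena₂.
*Aisha₁* c-commands the pronoun but from outside its binding domain, and is not c-commanded by it → coindexation permitted.
*Elena₂* c-commands the pronoun within its binding domain → coindexation would violate Principle B.

{1}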